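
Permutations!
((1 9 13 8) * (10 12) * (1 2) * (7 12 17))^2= (1 13 2 9 8)(7 10)(12 17)= [0, 13, 9, 3, 4, 5, 6, 10, 1, 8, 7, 11, 17, 2, 14, 15, 16, 12]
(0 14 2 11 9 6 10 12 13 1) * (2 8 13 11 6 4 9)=(0 14 8 13 1)(2 6 10 12 11)(4 9)=[14, 0, 6, 3, 9, 5, 10, 7, 13, 4, 12, 2, 11, 1, 8]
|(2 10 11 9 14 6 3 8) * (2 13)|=9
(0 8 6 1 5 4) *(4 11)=(0 8 6 1 5 11 4)=[8, 5, 2, 3, 0, 11, 1, 7, 6, 9, 10, 4]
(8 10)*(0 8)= (0 8 10)= [8, 1, 2, 3, 4, 5, 6, 7, 10, 9, 0]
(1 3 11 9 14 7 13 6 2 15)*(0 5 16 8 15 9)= (0 5 16 8 15 1 3 11)(2 9 14 7 13 6)= [5, 3, 9, 11, 4, 16, 2, 13, 15, 14, 10, 0, 12, 6, 7, 1, 8]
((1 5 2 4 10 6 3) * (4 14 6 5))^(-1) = (1 3 6 14 2 5 10 4) = [0, 3, 5, 6, 1, 10, 14, 7, 8, 9, 4, 11, 12, 13, 2]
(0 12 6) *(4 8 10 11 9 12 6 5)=(0 6)(4 8 10 11 9 12 5)=[6, 1, 2, 3, 8, 4, 0, 7, 10, 12, 11, 9, 5]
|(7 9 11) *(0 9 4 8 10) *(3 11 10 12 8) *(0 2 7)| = 8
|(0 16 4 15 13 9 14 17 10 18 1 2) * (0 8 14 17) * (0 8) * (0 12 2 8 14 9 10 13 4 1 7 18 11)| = 18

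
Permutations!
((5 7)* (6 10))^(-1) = (5 7)(6 10) = [0, 1, 2, 3, 4, 7, 10, 5, 8, 9, 6]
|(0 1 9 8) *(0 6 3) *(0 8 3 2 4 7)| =|(0 1 9 3 8 6 2 4 7)| =9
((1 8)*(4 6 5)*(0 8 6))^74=(0 1 5)(4 8 6)=[1, 5, 2, 3, 8, 0, 4, 7, 6]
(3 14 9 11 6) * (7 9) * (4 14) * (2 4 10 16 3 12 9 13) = [0, 1, 4, 10, 14, 5, 12, 13, 8, 11, 16, 6, 9, 2, 7, 15, 3] = (2 4 14 7 13)(3 10 16)(6 12 9 11)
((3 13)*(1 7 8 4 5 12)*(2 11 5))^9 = [0, 7, 11, 13, 2, 12, 6, 8, 4, 9, 10, 5, 1, 3] = (1 7 8 4 2 11 5 12)(3 13)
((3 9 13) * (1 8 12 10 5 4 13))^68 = (1 4 8 13 12 3 10 9 5) = [0, 4, 2, 10, 8, 1, 6, 7, 13, 5, 9, 11, 3, 12]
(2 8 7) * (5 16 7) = (2 8 5 16 7) = [0, 1, 8, 3, 4, 16, 6, 2, 5, 9, 10, 11, 12, 13, 14, 15, 7]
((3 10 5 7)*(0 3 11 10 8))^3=(5 10 11 7)=[0, 1, 2, 3, 4, 10, 6, 5, 8, 9, 11, 7]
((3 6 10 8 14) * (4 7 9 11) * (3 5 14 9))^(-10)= [0, 1, 2, 4, 9, 5, 7, 11, 6, 10, 3, 8, 12, 13, 14]= (14)(3 4 9 10)(6 7 11 8)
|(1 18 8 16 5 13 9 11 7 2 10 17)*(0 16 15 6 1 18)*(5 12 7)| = |(0 16 12 7 2 10 17 18 8 15 6 1)(5 13 9 11)| = 12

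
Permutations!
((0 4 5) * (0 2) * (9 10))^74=(10)(0 5)(2 4)=[5, 1, 4, 3, 2, 0, 6, 7, 8, 9, 10]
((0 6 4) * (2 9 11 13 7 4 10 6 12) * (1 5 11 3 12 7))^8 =(13)(0 4 7) =[4, 1, 2, 3, 7, 5, 6, 0, 8, 9, 10, 11, 12, 13]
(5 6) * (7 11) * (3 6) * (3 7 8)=(3 6 5 7 11 8)=[0, 1, 2, 6, 4, 7, 5, 11, 3, 9, 10, 8]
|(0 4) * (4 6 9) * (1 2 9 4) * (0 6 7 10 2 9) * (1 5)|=12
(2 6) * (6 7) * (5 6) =(2 7 5 6) =[0, 1, 7, 3, 4, 6, 2, 5]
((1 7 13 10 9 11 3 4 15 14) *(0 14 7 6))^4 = (3 13)(4 10)(7 11)(9 15) = [0, 1, 2, 13, 10, 5, 6, 11, 8, 15, 4, 7, 12, 3, 14, 9]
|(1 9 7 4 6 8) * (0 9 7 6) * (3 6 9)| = 7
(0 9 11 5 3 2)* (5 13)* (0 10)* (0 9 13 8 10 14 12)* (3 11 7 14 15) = (0 13 5 11 8 10 9 7 14 12)(2 15 3) = [13, 1, 15, 2, 4, 11, 6, 14, 10, 7, 9, 8, 0, 5, 12, 3]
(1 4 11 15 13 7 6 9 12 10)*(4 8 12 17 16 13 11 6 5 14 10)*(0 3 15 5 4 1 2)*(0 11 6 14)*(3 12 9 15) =[12, 8, 11, 3, 14, 0, 15, 4, 9, 17, 2, 5, 1, 7, 10, 6, 13, 16] =(0 12 1 8 9 17 16 13 7 4 14 10 2 11 5)(6 15)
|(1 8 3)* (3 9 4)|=5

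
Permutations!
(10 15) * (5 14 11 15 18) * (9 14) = (5 9 14 11 15 10 18) = [0, 1, 2, 3, 4, 9, 6, 7, 8, 14, 18, 15, 12, 13, 11, 10, 16, 17, 5]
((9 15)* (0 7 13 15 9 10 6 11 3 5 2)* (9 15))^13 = [13, 1, 7, 2, 4, 0, 3, 9, 8, 10, 11, 5, 12, 15, 14, 6] = (0 13 15 6 3 2 7 9 10 11 5)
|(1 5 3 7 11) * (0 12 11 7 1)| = 3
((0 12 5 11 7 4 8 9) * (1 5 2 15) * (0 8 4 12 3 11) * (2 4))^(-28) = (0 11 12 2 1)(3 7 4 15 5) = [11, 0, 1, 7, 15, 3, 6, 4, 8, 9, 10, 12, 2, 13, 14, 5]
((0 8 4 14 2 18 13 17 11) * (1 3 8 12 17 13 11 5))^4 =(0 1 14)(2 12 3)(4 11 5)(8 18 17) =[1, 14, 12, 2, 11, 4, 6, 7, 18, 9, 10, 5, 3, 13, 0, 15, 16, 8, 17]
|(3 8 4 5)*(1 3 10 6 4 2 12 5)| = |(1 3 8 2 12 5 10 6 4)| = 9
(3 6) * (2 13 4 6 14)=(2 13 4 6 3 14)=[0, 1, 13, 14, 6, 5, 3, 7, 8, 9, 10, 11, 12, 4, 2]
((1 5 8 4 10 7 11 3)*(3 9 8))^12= (11)= [0, 1, 2, 3, 4, 5, 6, 7, 8, 9, 10, 11]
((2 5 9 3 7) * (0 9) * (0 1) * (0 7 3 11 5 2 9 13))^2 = (13)(1 9 5 7 11) = [0, 9, 2, 3, 4, 7, 6, 11, 8, 5, 10, 1, 12, 13]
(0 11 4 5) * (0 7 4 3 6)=[11, 1, 2, 6, 5, 7, 0, 4, 8, 9, 10, 3]=(0 11 3 6)(4 5 7)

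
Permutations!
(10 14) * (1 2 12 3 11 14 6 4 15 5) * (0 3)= (0 3 11 14 10 6 4 15 5 1 2 12)= [3, 2, 12, 11, 15, 1, 4, 7, 8, 9, 6, 14, 0, 13, 10, 5]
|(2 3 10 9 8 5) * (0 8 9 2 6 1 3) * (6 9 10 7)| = |(0 8 5 9 10 2)(1 3 7 6)| = 12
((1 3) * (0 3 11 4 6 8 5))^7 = [5, 3, 2, 0, 11, 8, 4, 7, 6, 9, 10, 1] = (0 5 8 6 4 11 1 3)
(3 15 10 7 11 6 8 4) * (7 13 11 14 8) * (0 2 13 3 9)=(0 2 13 11 6 7 14 8 4 9)(3 15 10)=[2, 1, 13, 15, 9, 5, 7, 14, 4, 0, 3, 6, 12, 11, 8, 10]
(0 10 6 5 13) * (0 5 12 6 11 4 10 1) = (0 1)(4 10 11)(5 13)(6 12) = [1, 0, 2, 3, 10, 13, 12, 7, 8, 9, 11, 4, 6, 5]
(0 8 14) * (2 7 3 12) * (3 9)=(0 8 14)(2 7 9 3 12)=[8, 1, 7, 12, 4, 5, 6, 9, 14, 3, 10, 11, 2, 13, 0]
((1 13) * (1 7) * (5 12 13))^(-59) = (1 5 12 13 7) = [0, 5, 2, 3, 4, 12, 6, 1, 8, 9, 10, 11, 13, 7]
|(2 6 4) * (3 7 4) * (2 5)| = |(2 6 3 7 4 5)| = 6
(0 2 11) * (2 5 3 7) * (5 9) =(0 9 5 3 7 2 11) =[9, 1, 11, 7, 4, 3, 6, 2, 8, 5, 10, 0]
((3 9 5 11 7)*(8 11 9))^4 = (11) = [0, 1, 2, 3, 4, 5, 6, 7, 8, 9, 10, 11]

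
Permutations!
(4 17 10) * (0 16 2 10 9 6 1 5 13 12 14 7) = (0 16 2 10 4 17 9 6 1 5 13 12 14 7) = [16, 5, 10, 3, 17, 13, 1, 0, 8, 6, 4, 11, 14, 12, 7, 15, 2, 9]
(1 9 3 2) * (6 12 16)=(1 9 3 2)(6 12 16)=[0, 9, 1, 2, 4, 5, 12, 7, 8, 3, 10, 11, 16, 13, 14, 15, 6]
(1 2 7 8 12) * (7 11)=(1 2 11 7 8 12)=[0, 2, 11, 3, 4, 5, 6, 8, 12, 9, 10, 7, 1]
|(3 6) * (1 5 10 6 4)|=|(1 5 10 6 3 4)|=6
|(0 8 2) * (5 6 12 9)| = |(0 8 2)(5 6 12 9)| = 12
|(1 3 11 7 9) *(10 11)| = |(1 3 10 11 7 9)| = 6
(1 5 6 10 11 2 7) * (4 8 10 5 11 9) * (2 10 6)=[0, 11, 7, 3, 8, 2, 5, 1, 6, 4, 9, 10]=(1 11 10 9 4 8 6 5 2 7)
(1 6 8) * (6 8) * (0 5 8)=[5, 0, 2, 3, 4, 8, 6, 7, 1]=(0 5 8 1)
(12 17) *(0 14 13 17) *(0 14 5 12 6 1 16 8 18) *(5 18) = (0 18)(1 16 8 5 12 14 13 17 6) = [18, 16, 2, 3, 4, 12, 1, 7, 5, 9, 10, 11, 14, 17, 13, 15, 8, 6, 0]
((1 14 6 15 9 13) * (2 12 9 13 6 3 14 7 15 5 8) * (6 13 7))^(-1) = [0, 13, 8, 14, 4, 6, 1, 15, 5, 12, 10, 11, 2, 9, 3, 7] = (1 13 9 12 2 8 5 6)(3 14)(7 15)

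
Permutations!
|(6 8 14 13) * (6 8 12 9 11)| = 12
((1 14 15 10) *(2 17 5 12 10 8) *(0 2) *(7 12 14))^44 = (0 17 14 8 2 5 15) = [17, 1, 5, 3, 4, 15, 6, 7, 2, 9, 10, 11, 12, 13, 8, 0, 16, 14]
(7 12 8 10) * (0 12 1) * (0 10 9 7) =(0 12 8 9 7 1 10) =[12, 10, 2, 3, 4, 5, 6, 1, 9, 7, 0, 11, 8]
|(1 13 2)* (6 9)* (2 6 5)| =|(1 13 6 9 5 2)| =6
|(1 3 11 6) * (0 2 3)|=6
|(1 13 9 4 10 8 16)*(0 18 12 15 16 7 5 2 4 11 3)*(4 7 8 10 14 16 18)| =|(0 4 14 16 1 13 9 11 3)(2 7 5)(12 15 18)| =9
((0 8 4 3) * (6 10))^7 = [3, 1, 2, 4, 8, 5, 10, 7, 0, 9, 6] = (0 3 4 8)(6 10)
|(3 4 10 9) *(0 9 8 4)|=3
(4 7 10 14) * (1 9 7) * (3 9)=(1 3 9 7 10 14 4)=[0, 3, 2, 9, 1, 5, 6, 10, 8, 7, 14, 11, 12, 13, 4]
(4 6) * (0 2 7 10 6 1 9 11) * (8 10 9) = (0 2 7 9 11)(1 8 10 6 4) = [2, 8, 7, 3, 1, 5, 4, 9, 10, 11, 6, 0]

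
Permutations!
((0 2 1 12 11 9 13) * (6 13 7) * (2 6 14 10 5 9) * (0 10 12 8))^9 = (0 11 9 6 2 7 13 1 14 10 8 12 5) = [11, 14, 7, 3, 4, 0, 2, 13, 12, 6, 8, 9, 5, 1, 10]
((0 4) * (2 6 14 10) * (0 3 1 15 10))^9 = [0, 1, 2, 3, 4, 5, 6, 7, 8, 9, 10, 11, 12, 13, 14, 15] = (15)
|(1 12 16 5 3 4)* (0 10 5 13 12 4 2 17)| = |(0 10 5 3 2 17)(1 4)(12 16 13)| = 6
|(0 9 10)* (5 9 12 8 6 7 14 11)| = |(0 12 8 6 7 14 11 5 9 10)| = 10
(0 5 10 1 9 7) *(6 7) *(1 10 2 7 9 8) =[5, 8, 7, 3, 4, 2, 9, 0, 1, 6, 10] =(10)(0 5 2 7)(1 8)(6 9)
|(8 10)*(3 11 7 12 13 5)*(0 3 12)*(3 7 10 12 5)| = |(0 7)(3 11 10 8 12 13)| = 6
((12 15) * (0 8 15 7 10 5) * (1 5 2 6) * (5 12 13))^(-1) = [5, 6, 10, 3, 4, 13, 2, 12, 0, 9, 7, 11, 1, 15, 14, 8] = (0 5 13 15 8)(1 6 2 10 7 12)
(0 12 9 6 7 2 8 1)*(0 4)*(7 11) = (0 12 9 6 11 7 2 8 1 4) = [12, 4, 8, 3, 0, 5, 11, 2, 1, 6, 10, 7, 9]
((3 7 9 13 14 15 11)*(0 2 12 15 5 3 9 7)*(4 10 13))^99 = [15, 1, 11, 12, 14, 2, 6, 7, 8, 13, 5, 10, 9, 3, 0, 4] = (0 15 4 14)(2 11 10 5)(3 12 9 13)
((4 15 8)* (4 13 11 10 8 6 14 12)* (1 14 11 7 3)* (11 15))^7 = (1 13 11 14 7 10 12 3 8 4)(6 15) = [0, 13, 2, 8, 1, 5, 15, 10, 4, 9, 12, 14, 3, 11, 7, 6]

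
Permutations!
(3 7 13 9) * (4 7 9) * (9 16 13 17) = (3 16 13 4 7 17 9) = [0, 1, 2, 16, 7, 5, 6, 17, 8, 3, 10, 11, 12, 4, 14, 15, 13, 9]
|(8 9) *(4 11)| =2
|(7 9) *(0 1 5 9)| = |(0 1 5 9 7)| = 5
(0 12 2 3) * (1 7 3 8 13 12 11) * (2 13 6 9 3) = (0 11 1 7 2 8 6 9 3)(12 13) = [11, 7, 8, 0, 4, 5, 9, 2, 6, 3, 10, 1, 13, 12]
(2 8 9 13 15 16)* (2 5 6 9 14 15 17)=(2 8 14 15 16 5 6 9 13 17)=[0, 1, 8, 3, 4, 6, 9, 7, 14, 13, 10, 11, 12, 17, 15, 16, 5, 2]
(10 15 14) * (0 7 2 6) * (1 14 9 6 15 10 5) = (0 7 2 15 9 6)(1 14 5) = [7, 14, 15, 3, 4, 1, 0, 2, 8, 6, 10, 11, 12, 13, 5, 9]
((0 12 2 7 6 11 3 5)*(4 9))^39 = (0 5 3 11 6 7 2 12)(4 9) = [5, 1, 12, 11, 9, 3, 7, 2, 8, 4, 10, 6, 0]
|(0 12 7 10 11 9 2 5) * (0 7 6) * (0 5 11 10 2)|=8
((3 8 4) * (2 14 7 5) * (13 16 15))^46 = (2 7)(3 8 4)(5 14)(13 16 15) = [0, 1, 7, 8, 3, 14, 6, 2, 4, 9, 10, 11, 12, 16, 5, 13, 15]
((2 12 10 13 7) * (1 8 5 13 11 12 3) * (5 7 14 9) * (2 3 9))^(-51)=(1 8 7 3)(2 14 13 5 9)=[0, 8, 14, 1, 4, 9, 6, 3, 7, 2, 10, 11, 12, 5, 13]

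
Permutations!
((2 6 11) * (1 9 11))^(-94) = (1 9 11 2 6) = [0, 9, 6, 3, 4, 5, 1, 7, 8, 11, 10, 2]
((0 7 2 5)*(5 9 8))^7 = (0 7 2 9 8 5) = [7, 1, 9, 3, 4, 0, 6, 2, 5, 8]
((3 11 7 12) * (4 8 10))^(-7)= [0, 1, 2, 11, 10, 5, 6, 12, 4, 9, 8, 7, 3]= (3 11 7 12)(4 10 8)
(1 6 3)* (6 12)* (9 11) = (1 12 6 3)(9 11) = [0, 12, 2, 1, 4, 5, 3, 7, 8, 11, 10, 9, 6]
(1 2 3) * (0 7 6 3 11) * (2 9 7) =(0 2 11)(1 9 7 6 3) =[2, 9, 11, 1, 4, 5, 3, 6, 8, 7, 10, 0]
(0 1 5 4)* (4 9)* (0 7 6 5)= (0 1)(4 7 6 5 9)= [1, 0, 2, 3, 7, 9, 5, 6, 8, 4]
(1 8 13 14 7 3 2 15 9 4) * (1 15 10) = (1 8 13 14 7 3 2 10)(4 15 9) = [0, 8, 10, 2, 15, 5, 6, 3, 13, 4, 1, 11, 12, 14, 7, 9]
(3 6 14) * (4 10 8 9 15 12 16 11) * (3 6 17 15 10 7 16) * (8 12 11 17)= (3 8 9 10 12)(4 7 16 17 15 11)(6 14)= [0, 1, 2, 8, 7, 5, 14, 16, 9, 10, 12, 4, 3, 13, 6, 11, 17, 15]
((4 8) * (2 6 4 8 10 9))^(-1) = (2 9 10 4 6) = [0, 1, 9, 3, 6, 5, 2, 7, 8, 10, 4]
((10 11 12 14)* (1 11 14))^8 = (14)(1 12 11) = [0, 12, 2, 3, 4, 5, 6, 7, 8, 9, 10, 1, 11, 13, 14]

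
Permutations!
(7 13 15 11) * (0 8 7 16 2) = (0 8 7 13 15 11 16 2) = [8, 1, 0, 3, 4, 5, 6, 13, 7, 9, 10, 16, 12, 15, 14, 11, 2]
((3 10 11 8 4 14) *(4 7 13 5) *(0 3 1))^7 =(0 5 11 1 13 10 14 7 3 4 8) =[5, 13, 2, 4, 8, 11, 6, 3, 0, 9, 14, 1, 12, 10, 7]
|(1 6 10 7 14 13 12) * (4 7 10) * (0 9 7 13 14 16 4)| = 9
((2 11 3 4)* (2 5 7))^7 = (2 11 3 4 5 7) = [0, 1, 11, 4, 5, 7, 6, 2, 8, 9, 10, 3]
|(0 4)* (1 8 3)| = 6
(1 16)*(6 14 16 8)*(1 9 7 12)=[0, 8, 2, 3, 4, 5, 14, 12, 6, 7, 10, 11, 1, 13, 16, 15, 9]=(1 8 6 14 16 9 7 12)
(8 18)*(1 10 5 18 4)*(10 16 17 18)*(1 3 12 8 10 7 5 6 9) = [0, 16, 2, 12, 3, 7, 9, 5, 4, 1, 6, 11, 8, 13, 14, 15, 17, 18, 10] = (1 16 17 18 10 6 9)(3 12 8 4)(5 7)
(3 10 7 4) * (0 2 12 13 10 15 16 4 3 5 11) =(0 2 12 13 10 7 3 15 16 4 5 11) =[2, 1, 12, 15, 5, 11, 6, 3, 8, 9, 7, 0, 13, 10, 14, 16, 4]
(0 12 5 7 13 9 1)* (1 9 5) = [12, 0, 2, 3, 4, 7, 6, 13, 8, 9, 10, 11, 1, 5] = (0 12 1)(5 7 13)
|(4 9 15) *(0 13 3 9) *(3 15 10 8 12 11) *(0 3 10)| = 12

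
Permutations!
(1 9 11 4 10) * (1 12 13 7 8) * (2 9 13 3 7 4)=(1 13 4 10 12 3 7 8)(2 9 11)=[0, 13, 9, 7, 10, 5, 6, 8, 1, 11, 12, 2, 3, 4]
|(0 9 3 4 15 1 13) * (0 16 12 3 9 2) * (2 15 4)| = |(0 15 1 13 16 12 3 2)| = 8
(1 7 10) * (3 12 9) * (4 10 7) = (1 4 10)(3 12 9) = [0, 4, 2, 12, 10, 5, 6, 7, 8, 3, 1, 11, 9]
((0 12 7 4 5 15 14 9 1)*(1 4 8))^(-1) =(0 1 8 7 12)(4 9 14 15 5) =[1, 8, 2, 3, 9, 4, 6, 12, 7, 14, 10, 11, 0, 13, 15, 5]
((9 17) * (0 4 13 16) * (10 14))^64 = (17) = [0, 1, 2, 3, 4, 5, 6, 7, 8, 9, 10, 11, 12, 13, 14, 15, 16, 17]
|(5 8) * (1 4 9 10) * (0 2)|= 4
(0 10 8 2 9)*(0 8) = (0 10)(2 9 8) = [10, 1, 9, 3, 4, 5, 6, 7, 2, 8, 0]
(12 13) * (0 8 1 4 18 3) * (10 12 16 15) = (0 8 1 4 18 3)(10 12 13 16 15) = [8, 4, 2, 0, 18, 5, 6, 7, 1, 9, 12, 11, 13, 16, 14, 10, 15, 17, 3]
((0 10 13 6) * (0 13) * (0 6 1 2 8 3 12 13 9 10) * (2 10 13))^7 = (1 6 13 10 9)(2 12 3 8) = [0, 6, 12, 8, 4, 5, 13, 7, 2, 1, 9, 11, 3, 10]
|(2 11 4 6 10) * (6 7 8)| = 7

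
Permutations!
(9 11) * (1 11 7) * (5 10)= (1 11 9 7)(5 10)= [0, 11, 2, 3, 4, 10, 6, 1, 8, 7, 5, 9]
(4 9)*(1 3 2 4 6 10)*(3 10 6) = (1 10)(2 4 9 3) = [0, 10, 4, 2, 9, 5, 6, 7, 8, 3, 1]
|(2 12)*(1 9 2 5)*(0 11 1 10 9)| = |(0 11 1)(2 12 5 10 9)| = 15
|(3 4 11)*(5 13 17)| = |(3 4 11)(5 13 17)| = 3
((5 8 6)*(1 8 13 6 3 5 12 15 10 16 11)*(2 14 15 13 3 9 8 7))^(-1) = (1 11 16 10 15 14 2 7)(3 5)(6 13 12)(8 9) = [0, 11, 7, 5, 4, 3, 13, 1, 9, 8, 15, 16, 6, 12, 2, 14, 10]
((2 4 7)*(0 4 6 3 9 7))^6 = [0, 1, 6, 9, 4, 5, 3, 2, 8, 7] = (2 6 3 9 7)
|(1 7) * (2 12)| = |(1 7)(2 12)| = 2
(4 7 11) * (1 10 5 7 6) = (1 10 5 7 11 4 6) = [0, 10, 2, 3, 6, 7, 1, 11, 8, 9, 5, 4]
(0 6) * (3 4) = (0 6)(3 4) = [6, 1, 2, 4, 3, 5, 0]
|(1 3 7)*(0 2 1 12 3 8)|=12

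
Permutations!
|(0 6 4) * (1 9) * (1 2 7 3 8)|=|(0 6 4)(1 9 2 7 3 8)|=6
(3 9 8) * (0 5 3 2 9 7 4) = (0 5 3 7 4)(2 9 8) = [5, 1, 9, 7, 0, 3, 6, 4, 2, 8]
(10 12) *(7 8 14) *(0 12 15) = (0 12 10 15)(7 8 14) = [12, 1, 2, 3, 4, 5, 6, 8, 14, 9, 15, 11, 10, 13, 7, 0]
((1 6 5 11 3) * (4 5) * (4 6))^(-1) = [0, 3, 2, 11, 1, 4, 6, 7, 8, 9, 10, 5] = (1 3 11 5 4)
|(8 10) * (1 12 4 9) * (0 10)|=12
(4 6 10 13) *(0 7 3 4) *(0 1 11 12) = [7, 11, 2, 4, 6, 5, 10, 3, 8, 9, 13, 12, 0, 1] = (0 7 3 4 6 10 13 1 11 12)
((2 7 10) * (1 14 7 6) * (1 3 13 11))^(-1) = [0, 11, 10, 6, 4, 5, 2, 14, 8, 9, 7, 13, 12, 3, 1] = (1 11 13 3 6 2 10 7 14)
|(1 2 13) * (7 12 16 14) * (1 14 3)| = 8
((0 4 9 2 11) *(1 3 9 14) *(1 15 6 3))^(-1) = (0 11 2 9 3 6 15 14 4) = [11, 1, 9, 6, 0, 5, 15, 7, 8, 3, 10, 2, 12, 13, 4, 14]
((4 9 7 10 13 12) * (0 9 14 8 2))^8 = (0 8 4 13 7)(2 14 12 10 9) = [8, 1, 14, 3, 13, 5, 6, 0, 4, 2, 9, 11, 10, 7, 12]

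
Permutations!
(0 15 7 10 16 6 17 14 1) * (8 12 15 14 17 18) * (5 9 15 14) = (0 5 9 15 7 10 16 6 18 8 12 14 1) = [5, 0, 2, 3, 4, 9, 18, 10, 12, 15, 16, 11, 14, 13, 1, 7, 6, 17, 8]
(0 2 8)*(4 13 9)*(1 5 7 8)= [2, 5, 1, 3, 13, 7, 6, 8, 0, 4, 10, 11, 12, 9]= (0 2 1 5 7 8)(4 13 9)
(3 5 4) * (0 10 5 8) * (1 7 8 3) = [10, 7, 2, 3, 1, 4, 6, 8, 0, 9, 5] = (0 10 5 4 1 7 8)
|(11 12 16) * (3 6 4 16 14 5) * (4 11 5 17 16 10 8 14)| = |(3 6 11 12 4 10 8 14 17 16 5)| = 11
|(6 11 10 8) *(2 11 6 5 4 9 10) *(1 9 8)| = 6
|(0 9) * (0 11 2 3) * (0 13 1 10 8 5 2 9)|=14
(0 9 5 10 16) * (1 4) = (0 9 5 10 16)(1 4) = [9, 4, 2, 3, 1, 10, 6, 7, 8, 5, 16, 11, 12, 13, 14, 15, 0]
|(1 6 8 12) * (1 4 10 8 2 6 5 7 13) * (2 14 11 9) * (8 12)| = |(1 5 7 13)(2 6 14 11 9)(4 10 12)| = 60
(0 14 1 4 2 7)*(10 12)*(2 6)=[14, 4, 7, 3, 6, 5, 2, 0, 8, 9, 12, 11, 10, 13, 1]=(0 14 1 4 6 2 7)(10 12)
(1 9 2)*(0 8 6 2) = (0 8 6 2 1 9) = [8, 9, 1, 3, 4, 5, 2, 7, 6, 0]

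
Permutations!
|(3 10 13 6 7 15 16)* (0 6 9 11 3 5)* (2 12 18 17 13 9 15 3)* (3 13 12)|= |(0 6 7 13 15 16 5)(2 3 10 9 11)(12 18 17)|= 105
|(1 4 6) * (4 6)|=|(1 6)|=2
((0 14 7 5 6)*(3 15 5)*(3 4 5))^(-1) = (0 6 5 4 7 14)(3 15) = [6, 1, 2, 15, 7, 4, 5, 14, 8, 9, 10, 11, 12, 13, 0, 3]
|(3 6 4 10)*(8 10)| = |(3 6 4 8 10)| = 5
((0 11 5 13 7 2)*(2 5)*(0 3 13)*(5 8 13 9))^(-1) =[5, 1, 11, 2, 4, 9, 6, 13, 7, 3, 10, 0, 12, 8] =(0 5 9 3 2 11)(7 13 8)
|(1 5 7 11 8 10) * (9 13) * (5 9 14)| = |(1 9 13 14 5 7 11 8 10)| = 9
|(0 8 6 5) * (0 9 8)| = |(5 9 8 6)| = 4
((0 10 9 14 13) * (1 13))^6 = (14) = [0, 1, 2, 3, 4, 5, 6, 7, 8, 9, 10, 11, 12, 13, 14]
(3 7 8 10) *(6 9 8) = [0, 1, 2, 7, 4, 5, 9, 6, 10, 8, 3] = (3 7 6 9 8 10)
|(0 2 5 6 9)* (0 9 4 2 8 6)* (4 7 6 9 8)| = |(0 4 2 5)(6 7)(8 9)| = 4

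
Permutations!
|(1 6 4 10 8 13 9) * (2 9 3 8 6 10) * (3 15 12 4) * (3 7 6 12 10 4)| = |(1 4 2 9)(3 8 13 15 10 12)(6 7)| = 12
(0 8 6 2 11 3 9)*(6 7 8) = [6, 1, 11, 9, 4, 5, 2, 8, 7, 0, 10, 3] = (0 6 2 11 3 9)(7 8)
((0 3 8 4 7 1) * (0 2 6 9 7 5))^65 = (9) = [0, 1, 2, 3, 4, 5, 6, 7, 8, 9]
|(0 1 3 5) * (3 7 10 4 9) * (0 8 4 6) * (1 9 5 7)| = 6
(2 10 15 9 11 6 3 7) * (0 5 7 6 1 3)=(0 5 7 2 10 15 9 11 1 3 6)=[5, 3, 10, 6, 4, 7, 0, 2, 8, 11, 15, 1, 12, 13, 14, 9]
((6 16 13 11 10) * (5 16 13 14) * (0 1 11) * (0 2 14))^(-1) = (0 16 5 14 2 13 6 10 11 1) = [16, 0, 13, 3, 4, 14, 10, 7, 8, 9, 11, 1, 12, 6, 2, 15, 5]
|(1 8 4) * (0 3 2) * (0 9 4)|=7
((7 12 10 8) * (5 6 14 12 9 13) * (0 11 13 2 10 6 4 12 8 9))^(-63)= (0 14 4 11 8 12 13 7 6 5)= [14, 1, 2, 3, 11, 0, 5, 6, 12, 9, 10, 8, 13, 7, 4]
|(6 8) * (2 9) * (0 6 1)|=|(0 6 8 1)(2 9)|=4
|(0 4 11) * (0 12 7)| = |(0 4 11 12 7)| = 5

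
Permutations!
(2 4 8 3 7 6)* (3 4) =(2 3 7 6)(4 8) =[0, 1, 3, 7, 8, 5, 2, 6, 4]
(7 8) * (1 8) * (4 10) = (1 8 7)(4 10) = [0, 8, 2, 3, 10, 5, 6, 1, 7, 9, 4]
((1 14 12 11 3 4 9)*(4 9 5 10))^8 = (1 12 3)(4 10 5)(9 14 11) = [0, 12, 2, 1, 10, 4, 6, 7, 8, 14, 5, 9, 3, 13, 11]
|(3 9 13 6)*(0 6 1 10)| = |(0 6 3 9 13 1 10)| = 7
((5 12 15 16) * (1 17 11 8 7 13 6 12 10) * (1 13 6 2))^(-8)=(1 6 10 11 15 2 7 5 17 12 13 8 16)=[0, 6, 7, 3, 4, 17, 10, 5, 16, 9, 11, 15, 13, 8, 14, 2, 1, 12]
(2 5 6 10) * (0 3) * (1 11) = (0 3)(1 11)(2 5 6 10) = [3, 11, 5, 0, 4, 6, 10, 7, 8, 9, 2, 1]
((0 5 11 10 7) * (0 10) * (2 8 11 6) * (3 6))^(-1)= (0 11 8 2 6 3 5)(7 10)= [11, 1, 6, 5, 4, 0, 3, 10, 2, 9, 7, 8]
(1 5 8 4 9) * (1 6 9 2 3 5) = (2 3 5 8 4)(6 9) = [0, 1, 3, 5, 2, 8, 9, 7, 4, 6]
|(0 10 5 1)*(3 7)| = 4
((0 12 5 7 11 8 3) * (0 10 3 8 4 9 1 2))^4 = [11, 5, 7, 3, 0, 9, 6, 1, 8, 12, 10, 2, 4] = (0 11 2 7 1 5 9 12 4)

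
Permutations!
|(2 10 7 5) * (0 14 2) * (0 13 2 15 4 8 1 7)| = |(0 14 15 4 8 1 7 5 13 2 10)| = 11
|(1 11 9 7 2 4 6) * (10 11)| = 8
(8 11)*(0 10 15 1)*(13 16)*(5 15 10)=(0 5 15 1)(8 11)(13 16)=[5, 0, 2, 3, 4, 15, 6, 7, 11, 9, 10, 8, 12, 16, 14, 1, 13]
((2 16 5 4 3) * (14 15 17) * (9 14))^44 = (17)(2 3 4 5 16) = [0, 1, 3, 4, 5, 16, 6, 7, 8, 9, 10, 11, 12, 13, 14, 15, 2, 17]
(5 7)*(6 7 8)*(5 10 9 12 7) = [0, 1, 2, 3, 4, 8, 5, 10, 6, 12, 9, 11, 7] = (5 8 6)(7 10 9 12)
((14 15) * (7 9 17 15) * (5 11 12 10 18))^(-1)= (5 18 10 12 11)(7 14 15 17 9)= [0, 1, 2, 3, 4, 18, 6, 14, 8, 7, 12, 5, 11, 13, 15, 17, 16, 9, 10]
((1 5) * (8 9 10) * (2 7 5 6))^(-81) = (10)(1 5 7 2 6) = [0, 5, 6, 3, 4, 7, 1, 2, 8, 9, 10]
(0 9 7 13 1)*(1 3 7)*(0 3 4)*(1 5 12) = [9, 3, 2, 7, 0, 12, 6, 13, 8, 5, 10, 11, 1, 4] = (0 9 5 12 1 3 7 13 4)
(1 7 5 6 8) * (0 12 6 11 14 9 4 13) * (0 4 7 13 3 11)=[12, 13, 2, 11, 3, 0, 8, 5, 1, 7, 10, 14, 6, 4, 9]=(0 12 6 8 1 13 4 3 11 14 9 7 5)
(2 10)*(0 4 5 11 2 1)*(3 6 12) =(0 4 5 11 2 10 1)(3 6 12) =[4, 0, 10, 6, 5, 11, 12, 7, 8, 9, 1, 2, 3]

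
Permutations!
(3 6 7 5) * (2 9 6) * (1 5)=(1 5 3 2 9 6 7)=[0, 5, 9, 2, 4, 3, 7, 1, 8, 6]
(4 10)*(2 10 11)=(2 10 4 11)=[0, 1, 10, 3, 11, 5, 6, 7, 8, 9, 4, 2]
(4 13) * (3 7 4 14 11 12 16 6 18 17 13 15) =[0, 1, 2, 7, 15, 5, 18, 4, 8, 9, 10, 12, 16, 14, 11, 3, 6, 13, 17] =(3 7 4 15)(6 18 17 13 14 11 12 16)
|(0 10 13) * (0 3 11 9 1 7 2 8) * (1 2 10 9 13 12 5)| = |(0 9 2 8)(1 7 10 12 5)(3 11 13)| = 60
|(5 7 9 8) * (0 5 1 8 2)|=10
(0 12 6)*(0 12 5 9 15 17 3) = (0 5 9 15 17 3)(6 12) = [5, 1, 2, 0, 4, 9, 12, 7, 8, 15, 10, 11, 6, 13, 14, 17, 16, 3]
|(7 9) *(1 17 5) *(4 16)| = |(1 17 5)(4 16)(7 9)| = 6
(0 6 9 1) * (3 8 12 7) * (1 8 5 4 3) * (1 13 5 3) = [6, 0, 2, 3, 1, 4, 9, 13, 12, 8, 10, 11, 7, 5] = (0 6 9 8 12 7 13 5 4 1)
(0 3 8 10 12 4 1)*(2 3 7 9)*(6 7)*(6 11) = (0 11 6 7 9 2 3 8 10 12 4 1) = [11, 0, 3, 8, 1, 5, 7, 9, 10, 2, 12, 6, 4]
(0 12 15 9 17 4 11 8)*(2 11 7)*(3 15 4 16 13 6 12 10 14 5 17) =[10, 1, 11, 15, 7, 17, 12, 2, 0, 3, 14, 8, 4, 6, 5, 9, 13, 16] =(0 10 14 5 17 16 13 6 12 4 7 2 11 8)(3 15 9)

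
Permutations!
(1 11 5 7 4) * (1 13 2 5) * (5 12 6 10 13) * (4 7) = (1 11)(2 12 6 10 13)(4 5) = [0, 11, 12, 3, 5, 4, 10, 7, 8, 9, 13, 1, 6, 2]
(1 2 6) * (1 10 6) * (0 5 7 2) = (0 5 7 2 1)(6 10) = [5, 0, 1, 3, 4, 7, 10, 2, 8, 9, 6]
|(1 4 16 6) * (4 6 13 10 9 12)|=|(1 6)(4 16 13 10 9 12)|=6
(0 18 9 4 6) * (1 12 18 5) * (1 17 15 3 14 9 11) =(0 5 17 15 3 14 9 4 6)(1 12 18 11) =[5, 12, 2, 14, 6, 17, 0, 7, 8, 4, 10, 1, 18, 13, 9, 3, 16, 15, 11]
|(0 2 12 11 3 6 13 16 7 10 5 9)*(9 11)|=|(0 2 12 9)(3 6 13 16 7 10 5 11)|=8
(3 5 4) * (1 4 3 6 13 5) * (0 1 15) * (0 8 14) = (0 1 4 6 13 5 3 15 8 14) = [1, 4, 2, 15, 6, 3, 13, 7, 14, 9, 10, 11, 12, 5, 0, 8]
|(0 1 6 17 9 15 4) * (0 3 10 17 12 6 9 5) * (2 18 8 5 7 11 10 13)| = |(0 1 9 15 4 3 13 2 18 8 5)(6 12)(7 11 10 17)| = 44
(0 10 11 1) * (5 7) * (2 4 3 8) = (0 10 11 1)(2 4 3 8)(5 7) = [10, 0, 4, 8, 3, 7, 6, 5, 2, 9, 11, 1]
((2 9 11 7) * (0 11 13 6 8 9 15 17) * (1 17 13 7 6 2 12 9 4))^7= [0, 1, 15, 3, 4, 5, 6, 12, 8, 7, 10, 11, 9, 2, 14, 13, 16, 17]= (17)(2 15 13)(7 12 9)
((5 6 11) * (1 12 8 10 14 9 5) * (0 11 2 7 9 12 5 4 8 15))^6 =(0 7 12 6 10 1 4)(2 14 5 8 11 9 15) =[7, 4, 14, 3, 0, 8, 10, 12, 11, 15, 1, 9, 6, 13, 5, 2]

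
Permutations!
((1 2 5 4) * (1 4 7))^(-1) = (1 7 5 2) = [0, 7, 1, 3, 4, 2, 6, 5]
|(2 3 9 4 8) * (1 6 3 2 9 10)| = |(1 6 3 10)(4 8 9)| = 12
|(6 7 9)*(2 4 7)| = |(2 4 7 9 6)| = 5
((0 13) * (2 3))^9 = (0 13)(2 3) = [13, 1, 3, 2, 4, 5, 6, 7, 8, 9, 10, 11, 12, 0]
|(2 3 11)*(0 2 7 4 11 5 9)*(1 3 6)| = |(0 2 6 1 3 5 9)(4 11 7)| = 21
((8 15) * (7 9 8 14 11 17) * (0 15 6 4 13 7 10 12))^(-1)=[12, 1, 2, 3, 6, 5, 8, 13, 9, 7, 17, 14, 10, 4, 15, 0, 16, 11]=(0 12 10 17 11 14 15)(4 6 8 9 7 13)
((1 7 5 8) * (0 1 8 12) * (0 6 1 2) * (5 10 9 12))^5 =[2, 6, 0, 3, 4, 5, 12, 1, 8, 10, 7, 11, 9] =(0 2)(1 6 12 9 10 7)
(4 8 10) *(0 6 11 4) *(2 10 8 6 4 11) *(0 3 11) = (0 4 6 2 10 3 11) = [4, 1, 10, 11, 6, 5, 2, 7, 8, 9, 3, 0]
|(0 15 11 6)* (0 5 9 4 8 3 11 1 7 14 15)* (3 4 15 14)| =8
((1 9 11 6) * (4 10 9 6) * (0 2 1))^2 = (0 1)(2 6)(4 9)(10 11) = [1, 0, 6, 3, 9, 5, 2, 7, 8, 4, 11, 10]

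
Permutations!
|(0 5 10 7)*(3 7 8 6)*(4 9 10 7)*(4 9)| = |(0 5 7)(3 9 10 8 6)| = 15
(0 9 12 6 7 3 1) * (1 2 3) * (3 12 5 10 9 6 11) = [6, 0, 12, 2, 4, 10, 7, 1, 8, 5, 9, 3, 11] = (0 6 7 1)(2 12 11 3)(5 10 9)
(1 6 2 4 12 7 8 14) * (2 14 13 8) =(1 6 14)(2 4 12 7)(8 13) =[0, 6, 4, 3, 12, 5, 14, 2, 13, 9, 10, 11, 7, 8, 1]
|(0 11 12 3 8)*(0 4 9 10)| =|(0 11 12 3 8 4 9 10)| =8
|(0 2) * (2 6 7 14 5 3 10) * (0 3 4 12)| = 21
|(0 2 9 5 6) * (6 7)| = |(0 2 9 5 7 6)| = 6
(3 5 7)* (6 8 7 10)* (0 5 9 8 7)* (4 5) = [4, 1, 2, 9, 5, 10, 7, 3, 0, 8, 6] = (0 4 5 10 6 7 3 9 8)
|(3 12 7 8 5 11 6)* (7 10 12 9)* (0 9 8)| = |(0 9 7)(3 8 5 11 6)(10 12)| = 30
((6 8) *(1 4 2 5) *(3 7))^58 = [0, 2, 1, 3, 5, 4, 6, 7, 8] = (8)(1 2)(4 5)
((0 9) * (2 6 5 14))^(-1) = (0 9)(2 14 5 6) = [9, 1, 14, 3, 4, 6, 2, 7, 8, 0, 10, 11, 12, 13, 5]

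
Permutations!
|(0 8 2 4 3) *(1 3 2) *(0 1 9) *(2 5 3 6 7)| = 21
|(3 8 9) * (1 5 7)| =|(1 5 7)(3 8 9)| =3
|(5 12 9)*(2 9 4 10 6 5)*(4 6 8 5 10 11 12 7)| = 8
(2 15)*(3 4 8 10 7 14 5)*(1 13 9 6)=[0, 13, 15, 4, 8, 3, 1, 14, 10, 6, 7, 11, 12, 9, 5, 2]=(1 13 9 6)(2 15)(3 4 8 10 7 14 5)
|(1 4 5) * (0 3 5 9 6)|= 7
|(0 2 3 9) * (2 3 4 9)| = |(0 3 2 4 9)| = 5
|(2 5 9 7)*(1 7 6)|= |(1 7 2 5 9 6)|= 6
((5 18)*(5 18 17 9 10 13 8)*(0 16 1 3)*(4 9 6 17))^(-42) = (18)(0 1)(3 16) = [1, 0, 2, 16, 4, 5, 6, 7, 8, 9, 10, 11, 12, 13, 14, 15, 3, 17, 18]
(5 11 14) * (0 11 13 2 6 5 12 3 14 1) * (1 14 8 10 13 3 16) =(0 11 14 12 16 1)(2 6 5 3 8 10 13) =[11, 0, 6, 8, 4, 3, 5, 7, 10, 9, 13, 14, 16, 2, 12, 15, 1]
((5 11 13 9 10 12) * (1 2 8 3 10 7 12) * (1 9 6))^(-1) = (1 6 13 11 5 12 7 9 10 3 8 2) = [0, 6, 1, 8, 4, 12, 13, 9, 2, 10, 3, 5, 7, 11]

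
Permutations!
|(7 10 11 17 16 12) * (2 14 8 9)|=12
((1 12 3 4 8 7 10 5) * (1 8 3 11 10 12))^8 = [0, 1, 2, 3, 4, 7, 6, 11, 12, 9, 8, 5, 10] = (5 7 11)(8 12 10)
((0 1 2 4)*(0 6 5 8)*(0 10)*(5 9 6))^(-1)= (0 10 8 5 4 2 1)(6 9)= [10, 0, 1, 3, 2, 4, 9, 7, 5, 6, 8]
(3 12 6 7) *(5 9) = (3 12 6 7)(5 9) = [0, 1, 2, 12, 4, 9, 7, 3, 8, 5, 10, 11, 6]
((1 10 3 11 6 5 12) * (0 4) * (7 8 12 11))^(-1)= (0 4)(1 12 8 7 3 10)(5 6 11)= [4, 12, 2, 10, 0, 6, 11, 3, 7, 9, 1, 5, 8]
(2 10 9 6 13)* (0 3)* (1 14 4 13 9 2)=(0 3)(1 14 4 13)(2 10)(6 9)=[3, 14, 10, 0, 13, 5, 9, 7, 8, 6, 2, 11, 12, 1, 4]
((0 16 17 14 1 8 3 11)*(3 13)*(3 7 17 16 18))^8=(18)(1 13 17)(7 14 8)=[0, 13, 2, 3, 4, 5, 6, 14, 7, 9, 10, 11, 12, 17, 8, 15, 16, 1, 18]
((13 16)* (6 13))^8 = (6 16 13) = [0, 1, 2, 3, 4, 5, 16, 7, 8, 9, 10, 11, 12, 6, 14, 15, 13]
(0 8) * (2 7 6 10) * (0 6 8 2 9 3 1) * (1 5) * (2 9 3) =(0 9 2 7 8 6 10 3 5 1) =[9, 0, 7, 5, 4, 1, 10, 8, 6, 2, 3]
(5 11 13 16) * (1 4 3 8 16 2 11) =[0, 4, 11, 8, 3, 1, 6, 7, 16, 9, 10, 13, 12, 2, 14, 15, 5] =(1 4 3 8 16 5)(2 11 13)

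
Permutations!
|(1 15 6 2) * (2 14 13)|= |(1 15 6 14 13 2)|= 6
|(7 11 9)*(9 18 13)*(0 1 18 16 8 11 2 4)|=24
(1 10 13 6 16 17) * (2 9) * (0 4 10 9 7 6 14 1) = (0 4 10 13 14 1 9 2 7 6 16 17) = [4, 9, 7, 3, 10, 5, 16, 6, 8, 2, 13, 11, 12, 14, 1, 15, 17, 0]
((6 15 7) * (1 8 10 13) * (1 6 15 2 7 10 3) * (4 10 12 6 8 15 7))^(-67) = [0, 6, 13, 12, 8, 5, 10, 7, 15, 9, 3, 11, 4, 1, 14, 2] = (1 6 10 3 12 4 8 15 2 13)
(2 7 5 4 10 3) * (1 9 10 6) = [0, 9, 7, 2, 6, 4, 1, 5, 8, 10, 3] = (1 9 10 3 2 7 5 4 6)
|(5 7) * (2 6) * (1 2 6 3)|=6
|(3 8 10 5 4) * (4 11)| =|(3 8 10 5 11 4)| =6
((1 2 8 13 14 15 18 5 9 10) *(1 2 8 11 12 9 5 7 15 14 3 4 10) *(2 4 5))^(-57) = [0, 11, 13, 1, 10, 8, 6, 7, 12, 2, 4, 3, 5, 9, 14, 15, 16, 17, 18] = (18)(1 11 3)(2 13 9)(4 10)(5 8 12)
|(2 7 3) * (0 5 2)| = |(0 5 2 7 3)| = 5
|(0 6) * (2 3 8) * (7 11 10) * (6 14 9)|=12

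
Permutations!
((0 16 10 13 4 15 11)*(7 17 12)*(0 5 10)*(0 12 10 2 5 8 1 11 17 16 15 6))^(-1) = [6, 8, 5, 3, 13, 2, 4, 12, 11, 9, 17, 1, 16, 10, 14, 0, 7, 15] = (0 6 4 13 10 17 15)(1 8 11)(2 5)(7 12 16)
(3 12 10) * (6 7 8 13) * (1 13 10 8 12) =(1 13 6 7 12 8 10 3) =[0, 13, 2, 1, 4, 5, 7, 12, 10, 9, 3, 11, 8, 6]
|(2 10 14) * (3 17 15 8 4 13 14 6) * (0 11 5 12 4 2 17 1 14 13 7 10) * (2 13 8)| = 14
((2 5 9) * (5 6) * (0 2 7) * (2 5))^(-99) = (0 5 9 7)(2 6) = [5, 1, 6, 3, 4, 9, 2, 0, 8, 7]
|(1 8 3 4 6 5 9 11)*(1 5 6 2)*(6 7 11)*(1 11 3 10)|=24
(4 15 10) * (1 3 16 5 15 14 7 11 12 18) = (1 3 16 5 15 10 4 14 7 11 12 18) = [0, 3, 2, 16, 14, 15, 6, 11, 8, 9, 4, 12, 18, 13, 7, 10, 5, 17, 1]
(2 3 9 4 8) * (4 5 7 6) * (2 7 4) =(2 3 9 5 4 8 7 6) =[0, 1, 3, 9, 8, 4, 2, 6, 7, 5]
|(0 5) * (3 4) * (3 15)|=6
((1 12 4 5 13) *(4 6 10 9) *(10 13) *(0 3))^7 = (0 3)(1 13 6 12)(4 9 10 5) = [3, 13, 2, 0, 9, 4, 12, 7, 8, 10, 5, 11, 1, 6]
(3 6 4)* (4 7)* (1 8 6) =(1 8 6 7 4 3) =[0, 8, 2, 1, 3, 5, 7, 4, 6]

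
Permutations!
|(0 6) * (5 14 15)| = 6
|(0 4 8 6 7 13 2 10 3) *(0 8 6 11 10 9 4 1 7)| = |(0 1 7 13 2 9 4 6)(3 8 11 10)| = 8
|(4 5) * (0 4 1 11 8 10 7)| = |(0 4 5 1 11 8 10 7)| = 8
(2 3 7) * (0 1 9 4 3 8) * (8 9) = (0 1 8)(2 9 4 3 7) = [1, 8, 9, 7, 3, 5, 6, 2, 0, 4]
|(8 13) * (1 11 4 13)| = |(1 11 4 13 8)| = 5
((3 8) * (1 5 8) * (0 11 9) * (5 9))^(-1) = (0 9 1 3 8 5 11) = [9, 3, 2, 8, 4, 11, 6, 7, 5, 1, 10, 0]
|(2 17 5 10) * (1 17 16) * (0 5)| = 7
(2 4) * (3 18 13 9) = (2 4)(3 18 13 9) = [0, 1, 4, 18, 2, 5, 6, 7, 8, 3, 10, 11, 12, 9, 14, 15, 16, 17, 13]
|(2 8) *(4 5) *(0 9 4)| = |(0 9 4 5)(2 8)| = 4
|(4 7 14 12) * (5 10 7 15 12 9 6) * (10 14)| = 12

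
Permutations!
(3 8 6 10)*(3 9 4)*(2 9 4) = [0, 1, 9, 8, 3, 5, 10, 7, 6, 2, 4] = (2 9)(3 8 6 10 4)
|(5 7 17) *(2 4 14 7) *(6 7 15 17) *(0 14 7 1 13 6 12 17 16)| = |(0 14 15 16)(1 13 6)(2 4 7 12 17 5)| = 12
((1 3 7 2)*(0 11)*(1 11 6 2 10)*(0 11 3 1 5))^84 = (11) = [0, 1, 2, 3, 4, 5, 6, 7, 8, 9, 10, 11]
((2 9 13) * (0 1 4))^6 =(13) =[0, 1, 2, 3, 4, 5, 6, 7, 8, 9, 10, 11, 12, 13]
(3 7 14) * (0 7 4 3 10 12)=(0 7 14 10 12)(3 4)=[7, 1, 2, 4, 3, 5, 6, 14, 8, 9, 12, 11, 0, 13, 10]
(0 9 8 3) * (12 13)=(0 9 8 3)(12 13)=[9, 1, 2, 0, 4, 5, 6, 7, 3, 8, 10, 11, 13, 12]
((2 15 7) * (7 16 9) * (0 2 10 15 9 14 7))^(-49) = (0 9 2)(7 10 15 16 14) = [9, 1, 0, 3, 4, 5, 6, 10, 8, 2, 15, 11, 12, 13, 7, 16, 14]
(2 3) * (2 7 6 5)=(2 3 7 6 5)=[0, 1, 3, 7, 4, 2, 5, 6]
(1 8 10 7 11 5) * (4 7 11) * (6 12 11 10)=(1 8 6 12 11 5)(4 7)=[0, 8, 2, 3, 7, 1, 12, 4, 6, 9, 10, 5, 11]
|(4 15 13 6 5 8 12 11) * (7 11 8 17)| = 8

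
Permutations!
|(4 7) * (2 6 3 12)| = |(2 6 3 12)(4 7)| = 4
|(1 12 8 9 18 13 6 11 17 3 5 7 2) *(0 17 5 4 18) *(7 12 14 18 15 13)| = 60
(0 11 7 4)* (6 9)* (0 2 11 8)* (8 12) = (0 12 8)(2 11 7 4)(6 9) = [12, 1, 11, 3, 2, 5, 9, 4, 0, 6, 10, 7, 8]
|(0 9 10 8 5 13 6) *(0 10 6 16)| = 8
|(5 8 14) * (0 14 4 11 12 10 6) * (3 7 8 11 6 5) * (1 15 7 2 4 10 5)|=|(0 14 3 2 4 6)(1 15 7 8 10)(5 11 12)|=30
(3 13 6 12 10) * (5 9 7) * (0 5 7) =(0 5 9)(3 13 6 12 10) =[5, 1, 2, 13, 4, 9, 12, 7, 8, 0, 3, 11, 10, 6]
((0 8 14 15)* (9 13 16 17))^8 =(17) =[0, 1, 2, 3, 4, 5, 6, 7, 8, 9, 10, 11, 12, 13, 14, 15, 16, 17]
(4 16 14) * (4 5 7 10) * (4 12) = [0, 1, 2, 3, 16, 7, 6, 10, 8, 9, 12, 11, 4, 13, 5, 15, 14] = (4 16 14 5 7 10 12)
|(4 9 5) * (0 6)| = 6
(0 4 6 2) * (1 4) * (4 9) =(0 1 9 4 6 2) =[1, 9, 0, 3, 6, 5, 2, 7, 8, 4]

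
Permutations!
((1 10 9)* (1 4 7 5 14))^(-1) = (1 14 5 7 4 9 10) = [0, 14, 2, 3, 9, 7, 6, 4, 8, 10, 1, 11, 12, 13, 5]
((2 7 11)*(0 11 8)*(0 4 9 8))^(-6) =(0 2)(7 11) =[2, 1, 0, 3, 4, 5, 6, 11, 8, 9, 10, 7]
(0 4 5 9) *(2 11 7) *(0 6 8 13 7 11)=[4, 1, 0, 3, 5, 9, 8, 2, 13, 6, 10, 11, 12, 7]=(0 4 5 9 6 8 13 7 2)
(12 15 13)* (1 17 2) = [0, 17, 1, 3, 4, 5, 6, 7, 8, 9, 10, 11, 15, 12, 14, 13, 16, 2] = (1 17 2)(12 15 13)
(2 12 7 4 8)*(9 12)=(2 9 12 7 4 8)=[0, 1, 9, 3, 8, 5, 6, 4, 2, 12, 10, 11, 7]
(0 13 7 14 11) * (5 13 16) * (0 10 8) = (0 16 5 13 7 14 11 10 8) = [16, 1, 2, 3, 4, 13, 6, 14, 0, 9, 8, 10, 12, 7, 11, 15, 5]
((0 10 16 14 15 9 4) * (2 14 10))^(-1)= (0 4 9 15 14 2)(10 16)= [4, 1, 0, 3, 9, 5, 6, 7, 8, 15, 16, 11, 12, 13, 2, 14, 10]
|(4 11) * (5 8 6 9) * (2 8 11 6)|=|(2 8)(4 6 9 5 11)|=10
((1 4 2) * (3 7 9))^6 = (9) = [0, 1, 2, 3, 4, 5, 6, 7, 8, 9]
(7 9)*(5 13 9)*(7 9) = (5 13 7) = [0, 1, 2, 3, 4, 13, 6, 5, 8, 9, 10, 11, 12, 7]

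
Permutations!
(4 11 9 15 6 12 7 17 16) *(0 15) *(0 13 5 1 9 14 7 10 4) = (0 15 6 12 10 4 11 14 7 17 16)(1 9 13 5) = [15, 9, 2, 3, 11, 1, 12, 17, 8, 13, 4, 14, 10, 5, 7, 6, 0, 16]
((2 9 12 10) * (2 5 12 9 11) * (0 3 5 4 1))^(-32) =(0 12 1 5 4 3 10) =[12, 5, 2, 10, 3, 4, 6, 7, 8, 9, 0, 11, 1]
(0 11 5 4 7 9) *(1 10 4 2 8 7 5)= [11, 10, 8, 3, 5, 2, 6, 9, 7, 0, 4, 1]= (0 11 1 10 4 5 2 8 7 9)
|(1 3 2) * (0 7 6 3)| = 6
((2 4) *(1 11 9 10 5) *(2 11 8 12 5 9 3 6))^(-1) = (1 5 12 8)(2 6 3 11 4)(9 10) = [0, 5, 6, 11, 2, 12, 3, 7, 1, 10, 9, 4, 8]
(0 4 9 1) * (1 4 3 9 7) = (0 3 9 4 7 1) = [3, 0, 2, 9, 7, 5, 6, 1, 8, 4]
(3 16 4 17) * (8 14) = [0, 1, 2, 16, 17, 5, 6, 7, 14, 9, 10, 11, 12, 13, 8, 15, 4, 3] = (3 16 4 17)(8 14)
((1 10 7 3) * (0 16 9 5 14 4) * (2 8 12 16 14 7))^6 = (1 9 2 7 12)(3 16 10 5 8) = [0, 9, 7, 16, 4, 8, 6, 12, 3, 2, 5, 11, 1, 13, 14, 15, 10]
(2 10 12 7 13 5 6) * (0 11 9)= (0 11 9)(2 10 12 7 13 5 6)= [11, 1, 10, 3, 4, 6, 2, 13, 8, 0, 12, 9, 7, 5]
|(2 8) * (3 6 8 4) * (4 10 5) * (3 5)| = |(2 10 3 6 8)(4 5)| = 10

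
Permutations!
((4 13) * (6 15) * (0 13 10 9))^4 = (15)(0 9 10 4 13) = [9, 1, 2, 3, 13, 5, 6, 7, 8, 10, 4, 11, 12, 0, 14, 15]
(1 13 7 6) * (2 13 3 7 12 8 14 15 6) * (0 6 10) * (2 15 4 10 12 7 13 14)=(0 6 1 3 13 7 15 12 8 2 14 4 10)=[6, 3, 14, 13, 10, 5, 1, 15, 2, 9, 0, 11, 8, 7, 4, 12]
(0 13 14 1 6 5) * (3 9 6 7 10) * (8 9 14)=(0 13 8 9 6 5)(1 7 10 3 14)=[13, 7, 2, 14, 4, 0, 5, 10, 9, 6, 3, 11, 12, 8, 1]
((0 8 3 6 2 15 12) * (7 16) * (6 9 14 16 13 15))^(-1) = (0 12 15 13 7 16 14 9 3 8)(2 6) = [12, 1, 6, 8, 4, 5, 2, 16, 0, 3, 10, 11, 15, 7, 9, 13, 14]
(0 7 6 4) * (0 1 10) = [7, 10, 2, 3, 1, 5, 4, 6, 8, 9, 0] = (0 7 6 4 1 10)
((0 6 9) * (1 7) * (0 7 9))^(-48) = (9) = [0, 1, 2, 3, 4, 5, 6, 7, 8, 9]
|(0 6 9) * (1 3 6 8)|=|(0 8 1 3 6 9)|=6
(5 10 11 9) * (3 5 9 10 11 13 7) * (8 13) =(3 5 11 10 8 13 7) =[0, 1, 2, 5, 4, 11, 6, 3, 13, 9, 8, 10, 12, 7]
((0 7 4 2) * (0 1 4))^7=(0 7)(1 4 2)=[7, 4, 1, 3, 2, 5, 6, 0]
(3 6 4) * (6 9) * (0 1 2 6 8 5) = (0 1 2 6 4 3 9 8 5) = [1, 2, 6, 9, 3, 0, 4, 7, 5, 8]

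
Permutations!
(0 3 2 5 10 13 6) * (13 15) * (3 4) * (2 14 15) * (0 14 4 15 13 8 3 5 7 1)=(0 15 8 3 4 5 10 2 7 1)(6 14 13)=[15, 0, 7, 4, 5, 10, 14, 1, 3, 9, 2, 11, 12, 6, 13, 8]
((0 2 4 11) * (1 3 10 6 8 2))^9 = (11) = [0, 1, 2, 3, 4, 5, 6, 7, 8, 9, 10, 11]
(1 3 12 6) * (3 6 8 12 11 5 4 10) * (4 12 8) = [0, 6, 2, 11, 10, 12, 1, 7, 8, 9, 3, 5, 4] = (1 6)(3 11 5 12 4 10)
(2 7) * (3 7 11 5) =[0, 1, 11, 7, 4, 3, 6, 2, 8, 9, 10, 5] =(2 11 5 3 7)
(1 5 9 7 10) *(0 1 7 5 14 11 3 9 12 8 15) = (0 1 14 11 3 9 5 12 8 15)(7 10) = [1, 14, 2, 9, 4, 12, 6, 10, 15, 5, 7, 3, 8, 13, 11, 0]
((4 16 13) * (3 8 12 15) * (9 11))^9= (16)(3 8 12 15)(9 11)= [0, 1, 2, 8, 4, 5, 6, 7, 12, 11, 10, 9, 15, 13, 14, 3, 16]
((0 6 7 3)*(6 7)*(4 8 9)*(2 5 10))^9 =(10) =[0, 1, 2, 3, 4, 5, 6, 7, 8, 9, 10]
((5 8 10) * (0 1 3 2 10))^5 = (0 5 2 1 8 10 3) = [5, 8, 1, 0, 4, 2, 6, 7, 10, 9, 3]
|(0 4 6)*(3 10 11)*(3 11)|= |(11)(0 4 6)(3 10)|= 6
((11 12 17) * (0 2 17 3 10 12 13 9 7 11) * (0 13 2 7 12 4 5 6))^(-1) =(0 6 5 4 10 3 12 9 13 17 2 11 7) =[6, 1, 11, 12, 10, 4, 5, 0, 8, 13, 3, 7, 9, 17, 14, 15, 16, 2]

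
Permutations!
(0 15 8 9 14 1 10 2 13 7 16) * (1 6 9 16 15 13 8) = (0 13 7 15 1 10 2 8 16)(6 9 14) = [13, 10, 8, 3, 4, 5, 9, 15, 16, 14, 2, 11, 12, 7, 6, 1, 0]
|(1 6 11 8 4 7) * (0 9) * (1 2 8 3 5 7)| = 18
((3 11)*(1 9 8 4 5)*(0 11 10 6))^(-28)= (0 3 6 11 10)(1 8 5 9 4)= [3, 8, 2, 6, 1, 9, 11, 7, 5, 4, 0, 10]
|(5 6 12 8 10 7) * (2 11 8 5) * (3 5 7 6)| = 14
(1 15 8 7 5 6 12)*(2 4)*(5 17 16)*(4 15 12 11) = [0, 12, 15, 3, 2, 6, 11, 17, 7, 9, 10, 4, 1, 13, 14, 8, 5, 16] = (1 12)(2 15 8 7 17 16 5 6 11 4)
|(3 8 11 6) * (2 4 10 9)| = |(2 4 10 9)(3 8 11 6)| = 4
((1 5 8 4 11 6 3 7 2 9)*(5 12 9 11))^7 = (1 12 9)(2 6 7 11 3)(4 5 8) = [0, 12, 6, 2, 5, 8, 7, 11, 4, 1, 10, 3, 9]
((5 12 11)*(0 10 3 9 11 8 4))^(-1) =(0 4 8 12 5 11 9 3 10) =[4, 1, 2, 10, 8, 11, 6, 7, 12, 3, 0, 9, 5]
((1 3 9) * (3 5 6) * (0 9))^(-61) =[3, 9, 2, 6, 4, 1, 5, 7, 8, 0] =(0 3 6 5 1 9)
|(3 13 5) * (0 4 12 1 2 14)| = 6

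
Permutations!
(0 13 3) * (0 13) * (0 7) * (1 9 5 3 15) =(0 7)(1 9 5 3 13 15) =[7, 9, 2, 13, 4, 3, 6, 0, 8, 5, 10, 11, 12, 15, 14, 1]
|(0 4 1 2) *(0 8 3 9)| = |(0 4 1 2 8 3 9)| = 7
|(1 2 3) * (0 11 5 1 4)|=|(0 11 5 1 2 3 4)|=7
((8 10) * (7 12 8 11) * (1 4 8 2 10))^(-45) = (12) = [0, 1, 2, 3, 4, 5, 6, 7, 8, 9, 10, 11, 12]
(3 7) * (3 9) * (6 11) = [0, 1, 2, 7, 4, 5, 11, 9, 8, 3, 10, 6] = (3 7 9)(6 11)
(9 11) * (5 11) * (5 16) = (5 11 9 16) = [0, 1, 2, 3, 4, 11, 6, 7, 8, 16, 10, 9, 12, 13, 14, 15, 5]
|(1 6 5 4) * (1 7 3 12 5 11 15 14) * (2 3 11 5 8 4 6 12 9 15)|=|(1 12 8 4 7 11 2 3 9 15 14)(5 6)|=22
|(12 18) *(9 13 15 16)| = |(9 13 15 16)(12 18)| = 4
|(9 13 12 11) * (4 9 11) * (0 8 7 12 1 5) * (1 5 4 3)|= |(0 8 7 12 3 1 4 9 13 5)|= 10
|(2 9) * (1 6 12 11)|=4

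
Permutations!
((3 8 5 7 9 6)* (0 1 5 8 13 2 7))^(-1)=(0 5 1)(2 13 3 6 9 7)=[5, 0, 13, 6, 4, 1, 9, 2, 8, 7, 10, 11, 12, 3]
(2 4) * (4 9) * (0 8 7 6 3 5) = (0 8 7 6 3 5)(2 9 4) = [8, 1, 9, 5, 2, 0, 3, 6, 7, 4]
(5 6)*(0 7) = (0 7)(5 6) = [7, 1, 2, 3, 4, 6, 5, 0]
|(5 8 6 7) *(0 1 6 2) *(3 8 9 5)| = |(0 1 6 7 3 8 2)(5 9)| = 14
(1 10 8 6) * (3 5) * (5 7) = (1 10 8 6)(3 7 5) = [0, 10, 2, 7, 4, 3, 1, 5, 6, 9, 8]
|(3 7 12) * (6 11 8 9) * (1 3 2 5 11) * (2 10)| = 11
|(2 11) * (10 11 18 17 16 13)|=7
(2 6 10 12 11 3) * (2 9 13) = (2 6 10 12 11 3 9 13) = [0, 1, 6, 9, 4, 5, 10, 7, 8, 13, 12, 3, 11, 2]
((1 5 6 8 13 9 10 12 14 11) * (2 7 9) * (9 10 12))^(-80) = [0, 13, 12, 3, 4, 2, 7, 14, 10, 1, 11, 8, 5, 9, 6] = (1 13 9)(2 12 5)(6 7 14)(8 10 11)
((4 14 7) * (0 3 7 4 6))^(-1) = (0 6 7 3)(4 14) = [6, 1, 2, 0, 14, 5, 7, 3, 8, 9, 10, 11, 12, 13, 4]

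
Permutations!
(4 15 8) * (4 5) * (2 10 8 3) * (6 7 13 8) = (2 10 6 7 13 8 5 4 15 3) = [0, 1, 10, 2, 15, 4, 7, 13, 5, 9, 6, 11, 12, 8, 14, 3]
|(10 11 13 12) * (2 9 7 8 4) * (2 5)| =12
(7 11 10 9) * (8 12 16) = (7 11 10 9)(8 12 16) = [0, 1, 2, 3, 4, 5, 6, 11, 12, 7, 9, 10, 16, 13, 14, 15, 8]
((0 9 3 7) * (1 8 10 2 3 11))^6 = (0 2 1)(3 8 9)(7 10 11) = [2, 0, 1, 8, 4, 5, 6, 10, 9, 3, 11, 7]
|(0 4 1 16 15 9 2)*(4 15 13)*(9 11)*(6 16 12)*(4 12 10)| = |(0 15 11 9 2)(1 10 4)(6 16 13 12)| = 60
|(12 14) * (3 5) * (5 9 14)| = |(3 9 14 12 5)| = 5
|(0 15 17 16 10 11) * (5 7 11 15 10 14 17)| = |(0 10 15 5 7 11)(14 17 16)| = 6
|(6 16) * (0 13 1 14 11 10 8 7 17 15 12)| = 22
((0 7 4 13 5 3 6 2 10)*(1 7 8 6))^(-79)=[8, 3, 10, 5, 7, 13, 2, 1, 6, 9, 0, 11, 12, 4]=(0 8 6 2 10)(1 3 5 13 4 7)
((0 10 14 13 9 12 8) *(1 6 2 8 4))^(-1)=(0 8 2 6 1 4 12 9 13 14 10)=[8, 4, 6, 3, 12, 5, 1, 7, 2, 13, 0, 11, 9, 14, 10]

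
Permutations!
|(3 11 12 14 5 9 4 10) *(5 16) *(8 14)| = |(3 11 12 8 14 16 5 9 4 10)| = 10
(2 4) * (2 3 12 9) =(2 4 3 12 9) =[0, 1, 4, 12, 3, 5, 6, 7, 8, 2, 10, 11, 9]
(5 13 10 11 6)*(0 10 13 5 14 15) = (0 10 11 6 14 15) = [10, 1, 2, 3, 4, 5, 14, 7, 8, 9, 11, 6, 12, 13, 15, 0]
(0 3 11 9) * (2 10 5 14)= [3, 1, 10, 11, 4, 14, 6, 7, 8, 0, 5, 9, 12, 13, 2]= (0 3 11 9)(2 10 5 14)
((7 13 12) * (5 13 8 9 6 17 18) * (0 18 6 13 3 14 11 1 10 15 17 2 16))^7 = [10, 0, 11, 6, 4, 17, 14, 9, 13, 12, 18, 16, 8, 7, 2, 5, 1, 3, 15] = (0 10 18 15 5 17 3 6 14 2 11 16 1)(7 9 12 8 13)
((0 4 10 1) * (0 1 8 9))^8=(0 8 4 9 10)=[8, 1, 2, 3, 9, 5, 6, 7, 4, 10, 0]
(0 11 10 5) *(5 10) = (0 11 5) = [11, 1, 2, 3, 4, 0, 6, 7, 8, 9, 10, 5]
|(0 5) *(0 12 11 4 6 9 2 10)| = 9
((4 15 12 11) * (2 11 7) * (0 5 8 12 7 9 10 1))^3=(0 12 1 8 10 5 9)(2 15 11 7 4)=[12, 8, 15, 3, 2, 9, 6, 4, 10, 0, 5, 7, 1, 13, 14, 11]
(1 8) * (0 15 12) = (0 15 12)(1 8) = [15, 8, 2, 3, 4, 5, 6, 7, 1, 9, 10, 11, 0, 13, 14, 12]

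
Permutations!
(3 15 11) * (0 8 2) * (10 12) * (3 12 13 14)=(0 8 2)(3 15 11 12 10 13 14)=[8, 1, 0, 15, 4, 5, 6, 7, 2, 9, 13, 12, 10, 14, 3, 11]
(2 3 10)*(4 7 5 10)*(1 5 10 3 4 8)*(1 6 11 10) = [0, 5, 4, 8, 7, 3, 11, 1, 6, 9, 2, 10] = (1 5 3 8 6 11 10 2 4 7)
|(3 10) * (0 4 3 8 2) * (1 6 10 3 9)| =|(0 4 9 1 6 10 8 2)| =8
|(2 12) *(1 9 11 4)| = 4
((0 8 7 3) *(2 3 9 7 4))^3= (0 2 8 3 4)(7 9)= [2, 1, 8, 4, 0, 5, 6, 9, 3, 7]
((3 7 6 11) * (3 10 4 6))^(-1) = (3 7)(4 10 11 6) = [0, 1, 2, 7, 10, 5, 4, 3, 8, 9, 11, 6]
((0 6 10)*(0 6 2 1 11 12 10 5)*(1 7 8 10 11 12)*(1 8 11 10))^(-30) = (12) = [0, 1, 2, 3, 4, 5, 6, 7, 8, 9, 10, 11, 12]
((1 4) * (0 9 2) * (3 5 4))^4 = (0 9 2) = [9, 1, 0, 3, 4, 5, 6, 7, 8, 2]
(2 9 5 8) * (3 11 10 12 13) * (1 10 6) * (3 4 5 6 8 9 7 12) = (1 10 3 11 8 2 7 12 13 4 5 9 6) = [0, 10, 7, 11, 5, 9, 1, 12, 2, 6, 3, 8, 13, 4]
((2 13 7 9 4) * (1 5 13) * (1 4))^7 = (1 13 9 5 7)(2 4) = [0, 13, 4, 3, 2, 7, 6, 1, 8, 5, 10, 11, 12, 9]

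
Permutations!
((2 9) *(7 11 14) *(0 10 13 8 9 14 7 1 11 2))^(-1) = [9, 14, 7, 3, 4, 5, 6, 11, 13, 8, 0, 1, 12, 10, 2] = (0 9 8 13 10)(1 14 2 7 11)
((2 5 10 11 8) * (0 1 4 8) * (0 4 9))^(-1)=(0 9 1)(2 8 4 11 10 5)=[9, 0, 8, 3, 11, 2, 6, 7, 4, 1, 5, 10]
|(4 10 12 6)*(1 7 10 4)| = |(1 7 10 12 6)| = 5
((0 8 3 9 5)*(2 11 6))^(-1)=(0 5 9 3 8)(2 6 11)=[5, 1, 6, 8, 4, 9, 11, 7, 0, 3, 10, 2]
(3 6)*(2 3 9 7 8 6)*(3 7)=(2 7 8 6 9 3)=[0, 1, 7, 2, 4, 5, 9, 8, 6, 3]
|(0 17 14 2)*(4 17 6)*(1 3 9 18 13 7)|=|(0 6 4 17 14 2)(1 3 9 18 13 7)|=6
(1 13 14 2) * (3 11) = [0, 13, 1, 11, 4, 5, 6, 7, 8, 9, 10, 3, 12, 14, 2] = (1 13 14 2)(3 11)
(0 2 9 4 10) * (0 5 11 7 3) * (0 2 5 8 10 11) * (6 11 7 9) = (0 5)(2 6 11 9 4 7 3)(8 10) = [5, 1, 6, 2, 7, 0, 11, 3, 10, 4, 8, 9]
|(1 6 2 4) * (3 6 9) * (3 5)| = |(1 9 5 3 6 2 4)| = 7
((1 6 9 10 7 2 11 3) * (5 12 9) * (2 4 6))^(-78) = (1 11)(2 3)(4 7 10 9 12 5 6) = [0, 11, 3, 2, 7, 6, 4, 10, 8, 12, 9, 1, 5]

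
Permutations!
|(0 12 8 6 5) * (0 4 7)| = 7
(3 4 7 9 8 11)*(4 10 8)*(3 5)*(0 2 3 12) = (0 2 3 10 8 11 5 12)(4 7 9) = [2, 1, 3, 10, 7, 12, 6, 9, 11, 4, 8, 5, 0]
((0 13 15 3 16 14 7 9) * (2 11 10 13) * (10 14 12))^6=(16)=[0, 1, 2, 3, 4, 5, 6, 7, 8, 9, 10, 11, 12, 13, 14, 15, 16]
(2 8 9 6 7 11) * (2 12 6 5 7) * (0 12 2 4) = (0 12 6 4)(2 8 9 5 7 11) = [12, 1, 8, 3, 0, 7, 4, 11, 9, 5, 10, 2, 6]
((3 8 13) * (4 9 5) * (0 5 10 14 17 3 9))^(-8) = [5, 1, 2, 17, 0, 4, 6, 7, 3, 13, 9, 11, 12, 8, 10, 15, 16, 14] = (0 5 4)(3 17 14 10 9 13 8)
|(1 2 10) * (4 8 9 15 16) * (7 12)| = |(1 2 10)(4 8 9 15 16)(7 12)| = 30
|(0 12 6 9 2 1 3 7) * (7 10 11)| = |(0 12 6 9 2 1 3 10 11 7)| = 10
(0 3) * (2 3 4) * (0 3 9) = (0 4 2 9) = [4, 1, 9, 3, 2, 5, 6, 7, 8, 0]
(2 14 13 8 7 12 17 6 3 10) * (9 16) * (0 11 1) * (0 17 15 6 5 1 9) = (0 11 9 16)(1 17 5)(2 14 13 8 7 12 15 6 3 10) = [11, 17, 14, 10, 4, 1, 3, 12, 7, 16, 2, 9, 15, 8, 13, 6, 0, 5]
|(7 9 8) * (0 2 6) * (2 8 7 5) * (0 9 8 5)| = 7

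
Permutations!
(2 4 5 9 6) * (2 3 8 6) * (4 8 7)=(2 8 6 3 7 4 5 9)=[0, 1, 8, 7, 5, 9, 3, 4, 6, 2]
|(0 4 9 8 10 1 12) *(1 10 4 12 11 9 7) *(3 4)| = |(0 12)(1 11 9 8 3 4 7)| = 14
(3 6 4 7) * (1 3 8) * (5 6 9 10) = [0, 3, 2, 9, 7, 6, 4, 8, 1, 10, 5] = (1 3 9 10 5 6 4 7 8)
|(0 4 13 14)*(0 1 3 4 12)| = |(0 12)(1 3 4 13 14)| = 10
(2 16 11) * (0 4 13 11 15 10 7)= (0 4 13 11 2 16 15 10 7)= [4, 1, 16, 3, 13, 5, 6, 0, 8, 9, 7, 2, 12, 11, 14, 10, 15]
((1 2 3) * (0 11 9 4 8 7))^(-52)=[9, 3, 1, 2, 7, 5, 6, 11, 0, 8, 10, 4]=(0 9 8)(1 3 2)(4 7 11)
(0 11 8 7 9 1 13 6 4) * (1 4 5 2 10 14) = [11, 13, 10, 3, 0, 2, 5, 9, 7, 4, 14, 8, 12, 6, 1] = (0 11 8 7 9 4)(1 13 6 5 2 10 14)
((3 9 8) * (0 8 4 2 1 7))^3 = (0 9 1 8 4 7 3 2) = [9, 8, 0, 2, 7, 5, 6, 3, 4, 1]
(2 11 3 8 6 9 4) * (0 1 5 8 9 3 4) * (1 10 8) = [10, 5, 11, 9, 2, 1, 3, 7, 6, 0, 8, 4] = (0 10 8 6 3 9)(1 5)(2 11 4)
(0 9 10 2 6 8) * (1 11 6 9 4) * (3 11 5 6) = [4, 5, 9, 11, 1, 6, 8, 7, 0, 10, 2, 3] = (0 4 1 5 6 8)(2 9 10)(3 11)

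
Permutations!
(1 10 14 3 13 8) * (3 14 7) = [0, 10, 2, 13, 4, 5, 6, 3, 1, 9, 7, 11, 12, 8, 14] = (14)(1 10 7 3 13 8)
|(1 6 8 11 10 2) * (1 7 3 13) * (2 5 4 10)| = |(1 6 8 11 2 7 3 13)(4 10 5)| = 24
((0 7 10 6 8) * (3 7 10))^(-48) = (10) = [0, 1, 2, 3, 4, 5, 6, 7, 8, 9, 10]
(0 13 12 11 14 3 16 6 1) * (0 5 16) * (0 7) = (0 13 12 11 14 3 7)(1 5 16 6) = [13, 5, 2, 7, 4, 16, 1, 0, 8, 9, 10, 14, 11, 12, 3, 15, 6]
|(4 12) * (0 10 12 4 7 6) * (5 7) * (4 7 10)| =12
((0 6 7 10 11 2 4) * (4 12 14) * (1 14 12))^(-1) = (0 4 14 1 2 11 10 7 6) = [4, 2, 11, 3, 14, 5, 0, 6, 8, 9, 7, 10, 12, 13, 1]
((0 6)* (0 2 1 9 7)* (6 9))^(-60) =(9) =[0, 1, 2, 3, 4, 5, 6, 7, 8, 9]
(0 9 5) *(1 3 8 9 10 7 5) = (0 10 7 5)(1 3 8 9) = [10, 3, 2, 8, 4, 0, 6, 5, 9, 1, 7]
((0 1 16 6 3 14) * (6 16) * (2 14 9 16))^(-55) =(0 1 6 3 9 16 2 14) =[1, 6, 14, 9, 4, 5, 3, 7, 8, 16, 10, 11, 12, 13, 0, 15, 2]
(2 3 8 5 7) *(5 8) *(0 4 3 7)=[4, 1, 7, 5, 3, 0, 6, 2, 8]=(8)(0 4 3 5)(2 7)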